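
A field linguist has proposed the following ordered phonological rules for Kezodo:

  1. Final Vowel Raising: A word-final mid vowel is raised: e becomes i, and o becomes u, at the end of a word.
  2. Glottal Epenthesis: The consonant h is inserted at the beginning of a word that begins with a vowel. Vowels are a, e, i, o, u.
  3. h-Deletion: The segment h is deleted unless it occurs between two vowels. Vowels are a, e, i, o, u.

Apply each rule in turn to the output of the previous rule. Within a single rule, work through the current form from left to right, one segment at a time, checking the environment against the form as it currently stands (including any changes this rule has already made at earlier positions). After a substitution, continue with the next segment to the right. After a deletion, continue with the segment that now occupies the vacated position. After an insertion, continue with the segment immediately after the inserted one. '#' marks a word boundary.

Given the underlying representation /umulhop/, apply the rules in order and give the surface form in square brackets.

1 Final Vowel Raising: no change — [umulhop]
2 Glottal Epenthesis: [umulhop] → [humulhop]
3 h-Deletion: [humulhop] → [umulop]

[umulop]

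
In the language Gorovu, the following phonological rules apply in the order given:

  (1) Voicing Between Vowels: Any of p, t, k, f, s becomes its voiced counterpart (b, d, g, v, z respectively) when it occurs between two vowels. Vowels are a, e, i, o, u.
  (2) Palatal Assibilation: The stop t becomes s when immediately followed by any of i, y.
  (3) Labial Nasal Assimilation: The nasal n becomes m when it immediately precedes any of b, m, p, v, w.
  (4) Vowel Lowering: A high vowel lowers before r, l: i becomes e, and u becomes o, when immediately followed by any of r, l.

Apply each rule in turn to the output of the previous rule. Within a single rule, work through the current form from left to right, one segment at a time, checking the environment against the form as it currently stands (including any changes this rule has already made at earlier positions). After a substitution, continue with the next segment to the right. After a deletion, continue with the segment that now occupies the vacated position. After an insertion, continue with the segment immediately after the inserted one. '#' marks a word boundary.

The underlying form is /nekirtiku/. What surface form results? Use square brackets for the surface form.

(1) Voicing Between Vowels: [nekirtiku] → [negirtigu]
(2) Palatal Assibilation: [negirtigu] → [negirsigu]
(3) Labial Nasal Assimilation: no change — [negirsigu]
(4) Vowel Lowering: [negirsigu] → [negersigu]

[negersigu]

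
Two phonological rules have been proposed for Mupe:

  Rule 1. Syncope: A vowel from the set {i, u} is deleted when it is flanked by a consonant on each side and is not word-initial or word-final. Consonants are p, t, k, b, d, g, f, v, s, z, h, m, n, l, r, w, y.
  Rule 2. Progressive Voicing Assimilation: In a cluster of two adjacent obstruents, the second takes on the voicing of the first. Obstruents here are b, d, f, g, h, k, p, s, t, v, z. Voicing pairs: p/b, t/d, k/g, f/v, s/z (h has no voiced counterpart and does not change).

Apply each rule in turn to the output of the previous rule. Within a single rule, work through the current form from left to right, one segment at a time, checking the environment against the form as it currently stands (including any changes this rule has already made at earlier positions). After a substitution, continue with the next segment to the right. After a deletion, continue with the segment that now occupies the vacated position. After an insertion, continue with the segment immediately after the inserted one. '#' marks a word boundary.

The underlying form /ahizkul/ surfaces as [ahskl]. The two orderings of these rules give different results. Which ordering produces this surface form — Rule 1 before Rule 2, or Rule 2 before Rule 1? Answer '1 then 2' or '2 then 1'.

Order 1 then 2:
  1 Syncope: [ahizkul] → [ahzkl]
  2 Progressive Voicing Assimilation: [ahzkl] → [ahskl]
  result: [ahskl]
Order 2 then 1:
  2 Progressive Voicing Assimilation: [ahizkul] → [ahizgul]
  1 Syncope: [ahizgul] → [ahzgl]
  result: [ahzgl]

1 then 2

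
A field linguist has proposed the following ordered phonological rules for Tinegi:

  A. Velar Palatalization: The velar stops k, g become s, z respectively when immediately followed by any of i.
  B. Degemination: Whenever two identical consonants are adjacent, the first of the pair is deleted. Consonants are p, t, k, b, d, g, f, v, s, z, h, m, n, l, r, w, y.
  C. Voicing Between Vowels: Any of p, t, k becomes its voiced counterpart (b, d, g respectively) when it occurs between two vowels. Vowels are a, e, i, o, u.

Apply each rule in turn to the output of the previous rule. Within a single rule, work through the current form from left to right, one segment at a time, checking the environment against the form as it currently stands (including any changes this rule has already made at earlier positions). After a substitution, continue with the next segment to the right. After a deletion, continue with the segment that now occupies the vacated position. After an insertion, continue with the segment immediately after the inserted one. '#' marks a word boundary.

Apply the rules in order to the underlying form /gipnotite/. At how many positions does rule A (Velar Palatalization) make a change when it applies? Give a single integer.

1

A Velar Palatalization: [gipnotite] → [zipnotite]
B Degemination: no change — [zipnotite]
C Voicing Between Vowels: [zipnotite] → [zipnodide]
Rule A changed 1 position(s).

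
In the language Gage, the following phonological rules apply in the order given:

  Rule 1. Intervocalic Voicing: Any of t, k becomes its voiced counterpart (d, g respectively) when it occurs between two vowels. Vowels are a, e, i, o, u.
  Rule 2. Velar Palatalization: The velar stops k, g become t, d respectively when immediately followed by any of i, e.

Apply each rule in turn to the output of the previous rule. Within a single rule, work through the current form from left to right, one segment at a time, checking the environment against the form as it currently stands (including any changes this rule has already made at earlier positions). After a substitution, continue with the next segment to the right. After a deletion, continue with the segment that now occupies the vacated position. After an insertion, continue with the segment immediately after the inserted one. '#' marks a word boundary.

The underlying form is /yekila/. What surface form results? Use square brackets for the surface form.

[yedila]

Rule 1 Intervocalic Voicing: [yekila] → [yegila]
Rule 2 Velar Palatalization: [yegila] → [yedila]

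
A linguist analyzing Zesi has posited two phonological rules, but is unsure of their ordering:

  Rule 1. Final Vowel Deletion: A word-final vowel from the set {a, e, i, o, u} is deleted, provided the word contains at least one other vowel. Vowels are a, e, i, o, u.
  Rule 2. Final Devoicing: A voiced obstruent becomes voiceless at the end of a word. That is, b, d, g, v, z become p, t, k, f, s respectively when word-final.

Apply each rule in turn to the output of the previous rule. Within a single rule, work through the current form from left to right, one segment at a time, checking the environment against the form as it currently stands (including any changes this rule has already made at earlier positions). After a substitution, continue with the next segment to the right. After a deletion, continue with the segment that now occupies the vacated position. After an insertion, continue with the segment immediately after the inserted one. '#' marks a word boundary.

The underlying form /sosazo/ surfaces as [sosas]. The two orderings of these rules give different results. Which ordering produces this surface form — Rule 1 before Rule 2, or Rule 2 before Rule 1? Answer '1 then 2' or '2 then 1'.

1 then 2

Order 1 then 2:
  1 Final Vowel Deletion: [sosazo] → [sosaz]
  2 Final Devoicing: [sosaz] → [sosas]
  result: [sosas]
Order 2 then 1:
  2 Final Devoicing: no change — [sosazo]
  1 Final Vowel Deletion: [sosazo] → [sosaz]
  result: [sosaz]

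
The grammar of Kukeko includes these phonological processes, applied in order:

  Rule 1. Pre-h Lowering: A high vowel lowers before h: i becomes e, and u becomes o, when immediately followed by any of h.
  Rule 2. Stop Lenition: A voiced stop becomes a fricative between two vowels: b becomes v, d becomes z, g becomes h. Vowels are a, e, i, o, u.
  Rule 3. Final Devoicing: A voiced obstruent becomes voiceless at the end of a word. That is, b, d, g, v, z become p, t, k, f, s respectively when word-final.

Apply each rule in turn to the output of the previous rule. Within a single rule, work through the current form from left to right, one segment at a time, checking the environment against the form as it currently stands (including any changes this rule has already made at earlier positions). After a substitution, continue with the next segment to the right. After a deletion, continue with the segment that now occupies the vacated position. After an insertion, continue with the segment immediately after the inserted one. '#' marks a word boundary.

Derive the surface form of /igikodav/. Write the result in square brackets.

Rule 1 Pre-h Lowering: no change — [igikodav]
Rule 2 Stop Lenition: [igikodav] → [ihikozav]
Rule 3 Final Devoicing: [ihikozav] → [ihikozaf]

[ihikozaf]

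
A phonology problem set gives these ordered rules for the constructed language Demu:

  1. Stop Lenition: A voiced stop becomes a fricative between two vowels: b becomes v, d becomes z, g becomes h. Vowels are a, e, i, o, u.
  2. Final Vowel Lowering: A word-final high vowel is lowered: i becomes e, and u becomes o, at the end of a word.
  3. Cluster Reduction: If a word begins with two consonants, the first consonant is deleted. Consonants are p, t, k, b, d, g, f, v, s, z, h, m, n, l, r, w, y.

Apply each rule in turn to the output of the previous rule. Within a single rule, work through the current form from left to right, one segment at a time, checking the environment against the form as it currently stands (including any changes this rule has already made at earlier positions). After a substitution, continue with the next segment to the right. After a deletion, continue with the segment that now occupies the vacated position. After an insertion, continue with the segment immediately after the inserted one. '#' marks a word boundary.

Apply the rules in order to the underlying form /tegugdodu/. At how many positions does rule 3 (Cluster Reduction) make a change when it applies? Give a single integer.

0

1 Stop Lenition: [tegugdodu] → [tehugdozu]
2 Final Vowel Lowering: [tehugdozu] → [tehugdozo]
3 Cluster Reduction: no change — [tehugdozo]
Rule 3 changed 0 position(s).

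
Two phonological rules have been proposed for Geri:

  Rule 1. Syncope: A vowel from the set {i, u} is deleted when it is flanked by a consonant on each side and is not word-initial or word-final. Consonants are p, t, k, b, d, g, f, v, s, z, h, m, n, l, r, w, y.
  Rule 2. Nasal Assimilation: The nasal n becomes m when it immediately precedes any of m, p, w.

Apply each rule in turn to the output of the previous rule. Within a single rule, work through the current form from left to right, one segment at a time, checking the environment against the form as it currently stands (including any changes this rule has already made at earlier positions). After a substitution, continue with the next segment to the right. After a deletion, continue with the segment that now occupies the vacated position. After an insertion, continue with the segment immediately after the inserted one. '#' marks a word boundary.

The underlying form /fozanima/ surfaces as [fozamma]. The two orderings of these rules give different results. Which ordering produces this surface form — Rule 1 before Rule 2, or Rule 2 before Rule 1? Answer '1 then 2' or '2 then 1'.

Order 1 then 2:
  1 Syncope: [fozanima] → [fozanma]
  2 Nasal Assimilation: [fozanma] → [fozamma]
  result: [fozamma]
Order 2 then 1:
  2 Nasal Assimilation: no change — [fozanima]
  1 Syncope: [fozanima] → [fozanma]
  result: [fozanma]

1 then 2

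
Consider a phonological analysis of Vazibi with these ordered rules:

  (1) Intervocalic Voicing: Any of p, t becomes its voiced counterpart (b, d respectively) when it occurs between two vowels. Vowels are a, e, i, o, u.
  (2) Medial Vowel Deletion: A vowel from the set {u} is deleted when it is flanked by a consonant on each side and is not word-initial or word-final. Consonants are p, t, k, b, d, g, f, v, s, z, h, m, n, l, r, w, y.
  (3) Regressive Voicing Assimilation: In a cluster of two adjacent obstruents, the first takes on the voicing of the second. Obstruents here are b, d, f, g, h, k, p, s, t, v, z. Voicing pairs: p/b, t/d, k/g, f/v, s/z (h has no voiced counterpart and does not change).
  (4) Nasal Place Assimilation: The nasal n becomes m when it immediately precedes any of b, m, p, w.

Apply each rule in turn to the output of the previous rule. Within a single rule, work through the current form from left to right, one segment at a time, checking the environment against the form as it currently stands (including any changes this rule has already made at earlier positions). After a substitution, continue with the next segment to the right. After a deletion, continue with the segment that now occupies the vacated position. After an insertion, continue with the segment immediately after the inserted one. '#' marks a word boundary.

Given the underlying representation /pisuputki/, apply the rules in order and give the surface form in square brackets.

(1) Intervocalic Voicing: [pisuputki] → [pisubutki]
(2) Medial Vowel Deletion: [pisubutki] → [pisbtki]
(3) Regressive Voicing Assimilation: [pisbtki] → [pizptki]
(4) Nasal Place Assimilation: no change — [pizptki]

[pizptki]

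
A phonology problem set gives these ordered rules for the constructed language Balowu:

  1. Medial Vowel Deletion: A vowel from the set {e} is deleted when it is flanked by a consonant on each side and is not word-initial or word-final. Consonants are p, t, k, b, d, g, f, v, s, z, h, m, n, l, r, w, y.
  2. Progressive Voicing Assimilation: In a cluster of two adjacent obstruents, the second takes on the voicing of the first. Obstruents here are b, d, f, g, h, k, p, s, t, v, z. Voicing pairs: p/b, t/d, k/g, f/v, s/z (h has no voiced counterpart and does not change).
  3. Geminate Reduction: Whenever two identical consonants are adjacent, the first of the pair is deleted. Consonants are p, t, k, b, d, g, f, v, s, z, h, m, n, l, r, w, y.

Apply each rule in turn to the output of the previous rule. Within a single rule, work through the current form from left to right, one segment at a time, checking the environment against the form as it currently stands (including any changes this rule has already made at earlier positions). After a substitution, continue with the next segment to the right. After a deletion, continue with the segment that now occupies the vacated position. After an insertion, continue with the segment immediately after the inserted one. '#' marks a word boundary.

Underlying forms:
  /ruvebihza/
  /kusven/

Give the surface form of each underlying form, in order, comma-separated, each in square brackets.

/ruvebihza/:
  1 Medial Vowel Deletion: [ruvebihza] → [ruvbihza]
  2 Progressive Voicing Assimilation: [ruvbihza] → [ruvbihsa]
  3 Geminate Reduction: no change — [ruvbihsa]
/kusven/:
  1 Medial Vowel Deletion: [kusven] → [kusvn]
  2 Progressive Voicing Assimilation: [kusvn] → [kusfn]
  3 Geminate Reduction: no change — [kusfn]

[ruvbihsa], [kusfn]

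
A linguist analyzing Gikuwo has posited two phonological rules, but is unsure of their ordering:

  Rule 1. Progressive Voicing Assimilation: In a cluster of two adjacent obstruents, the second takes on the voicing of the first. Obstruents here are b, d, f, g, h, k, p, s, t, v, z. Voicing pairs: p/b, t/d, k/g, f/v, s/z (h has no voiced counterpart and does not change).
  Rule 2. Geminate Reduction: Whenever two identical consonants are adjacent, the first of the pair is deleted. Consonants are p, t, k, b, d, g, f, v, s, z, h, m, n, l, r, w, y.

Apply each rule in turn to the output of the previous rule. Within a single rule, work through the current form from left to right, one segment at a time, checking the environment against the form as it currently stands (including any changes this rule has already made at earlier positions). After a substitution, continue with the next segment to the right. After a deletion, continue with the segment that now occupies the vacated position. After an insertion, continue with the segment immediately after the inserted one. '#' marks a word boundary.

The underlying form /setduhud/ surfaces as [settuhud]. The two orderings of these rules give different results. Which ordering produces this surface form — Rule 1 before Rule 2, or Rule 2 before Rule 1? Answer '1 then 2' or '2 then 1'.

2 then 1

Order 1 then 2:
  1 Progressive Voicing Assimilation: [setduhud] → [settuhud]
  2 Geminate Reduction: [settuhud] → [setuhud]
  result: [setuhud]
Order 2 then 1:
  2 Geminate Reduction: no change — [setduhud]
  1 Progressive Voicing Assimilation: [setduhud] → [settuhud]
  result: [settuhud]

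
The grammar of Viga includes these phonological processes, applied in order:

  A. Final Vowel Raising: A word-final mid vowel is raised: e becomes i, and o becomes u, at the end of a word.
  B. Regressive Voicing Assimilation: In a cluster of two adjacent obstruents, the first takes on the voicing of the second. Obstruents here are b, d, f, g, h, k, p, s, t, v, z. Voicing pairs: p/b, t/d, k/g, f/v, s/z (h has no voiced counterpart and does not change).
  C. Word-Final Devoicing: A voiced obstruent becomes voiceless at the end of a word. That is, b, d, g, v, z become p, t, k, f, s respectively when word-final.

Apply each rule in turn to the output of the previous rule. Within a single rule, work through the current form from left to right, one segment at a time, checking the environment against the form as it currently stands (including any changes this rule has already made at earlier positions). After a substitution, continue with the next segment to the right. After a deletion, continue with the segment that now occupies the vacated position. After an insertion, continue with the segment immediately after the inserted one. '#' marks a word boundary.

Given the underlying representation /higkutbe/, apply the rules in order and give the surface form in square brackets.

A Final Vowel Raising: [higkutbe] → [higkutbi]
B Regressive Voicing Assimilation: [higkutbi] → [hikkudbi]
C Word-Final Devoicing: no change — [hikkudbi]

[hikkudbi]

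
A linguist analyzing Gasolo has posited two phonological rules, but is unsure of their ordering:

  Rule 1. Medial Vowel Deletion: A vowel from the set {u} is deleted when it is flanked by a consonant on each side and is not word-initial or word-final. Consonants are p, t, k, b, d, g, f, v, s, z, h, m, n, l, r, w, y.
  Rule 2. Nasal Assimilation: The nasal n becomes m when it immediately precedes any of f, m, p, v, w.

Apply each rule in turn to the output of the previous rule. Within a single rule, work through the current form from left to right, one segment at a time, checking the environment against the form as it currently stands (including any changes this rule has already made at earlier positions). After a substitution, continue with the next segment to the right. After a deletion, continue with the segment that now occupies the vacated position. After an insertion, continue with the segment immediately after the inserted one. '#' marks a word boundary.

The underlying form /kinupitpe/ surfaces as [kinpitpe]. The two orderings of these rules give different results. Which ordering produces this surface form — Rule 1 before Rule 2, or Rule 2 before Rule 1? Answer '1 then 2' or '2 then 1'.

Order 1 then 2:
  1 Medial Vowel Deletion: [kinupitpe] → [kinpitpe]
  2 Nasal Assimilation: [kinpitpe] → [kimpitpe]
  result: [kimpitpe]
Order 2 then 1:
  2 Nasal Assimilation: no change — [kinupitpe]
  1 Medial Vowel Deletion: [kinupitpe] → [kinpitpe]
  result: [kinpitpe]

2 then 1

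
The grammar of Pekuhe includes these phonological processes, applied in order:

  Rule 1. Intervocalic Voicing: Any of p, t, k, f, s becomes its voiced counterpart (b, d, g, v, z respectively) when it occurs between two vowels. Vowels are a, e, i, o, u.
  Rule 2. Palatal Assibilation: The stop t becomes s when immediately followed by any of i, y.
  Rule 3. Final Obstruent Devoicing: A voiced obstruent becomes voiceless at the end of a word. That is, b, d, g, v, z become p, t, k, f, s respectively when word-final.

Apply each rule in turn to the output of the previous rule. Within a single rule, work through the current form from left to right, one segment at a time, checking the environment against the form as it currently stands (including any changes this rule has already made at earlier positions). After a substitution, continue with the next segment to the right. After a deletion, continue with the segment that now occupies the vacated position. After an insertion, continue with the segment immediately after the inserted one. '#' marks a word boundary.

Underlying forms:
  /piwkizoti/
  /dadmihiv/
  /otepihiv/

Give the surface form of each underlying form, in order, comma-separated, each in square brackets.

[piwkizodi], [dadmihif], [odebihif]

/piwkizoti/:
  Rule 1 Intervocalic Voicing: [piwkizoti] → [piwkizodi]
  Rule 2 Palatal Assibilation: no change — [piwkizodi]
  Rule 3 Final Obstruent Devoicing: no change — [piwkizodi]
/dadmihiv/:
  Rule 1 Intervocalic Voicing: no change — [dadmihiv]
  Rule 2 Palatal Assibilation: no change — [dadmihiv]
  Rule 3 Final Obstruent Devoicing: [dadmihiv] → [dadmihif]
/otepihiv/:
  Rule 1 Intervocalic Voicing: [otepihiv] → [odebihiv]
  Rule 2 Palatal Assibilation: no change — [odebihiv]
  Rule 3 Final Obstruent Devoicing: [odebihiv] → [odebihif]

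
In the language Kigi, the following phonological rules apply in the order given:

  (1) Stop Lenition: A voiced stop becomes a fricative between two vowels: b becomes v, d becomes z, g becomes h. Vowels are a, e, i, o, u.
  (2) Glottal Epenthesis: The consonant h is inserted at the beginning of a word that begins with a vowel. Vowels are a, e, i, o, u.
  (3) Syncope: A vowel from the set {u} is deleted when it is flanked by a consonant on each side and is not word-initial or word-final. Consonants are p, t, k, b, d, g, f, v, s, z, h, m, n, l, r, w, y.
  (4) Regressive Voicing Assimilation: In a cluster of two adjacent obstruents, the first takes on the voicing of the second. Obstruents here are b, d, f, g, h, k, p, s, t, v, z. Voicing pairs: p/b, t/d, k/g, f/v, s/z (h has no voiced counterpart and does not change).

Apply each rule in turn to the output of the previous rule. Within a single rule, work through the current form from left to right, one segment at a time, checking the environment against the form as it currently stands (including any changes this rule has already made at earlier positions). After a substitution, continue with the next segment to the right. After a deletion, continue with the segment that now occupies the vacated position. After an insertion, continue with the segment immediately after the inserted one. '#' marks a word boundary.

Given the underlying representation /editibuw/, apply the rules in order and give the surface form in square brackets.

[hezitivw]

(1) Stop Lenition: [editibuw] → [ezitivuw]
(2) Glottal Epenthesis: [ezitivuw] → [hezitivuw]
(3) Syncope: [hezitivuw] → [hezitivw]
(4) Regressive Voicing Assimilation: no change — [hezitivw]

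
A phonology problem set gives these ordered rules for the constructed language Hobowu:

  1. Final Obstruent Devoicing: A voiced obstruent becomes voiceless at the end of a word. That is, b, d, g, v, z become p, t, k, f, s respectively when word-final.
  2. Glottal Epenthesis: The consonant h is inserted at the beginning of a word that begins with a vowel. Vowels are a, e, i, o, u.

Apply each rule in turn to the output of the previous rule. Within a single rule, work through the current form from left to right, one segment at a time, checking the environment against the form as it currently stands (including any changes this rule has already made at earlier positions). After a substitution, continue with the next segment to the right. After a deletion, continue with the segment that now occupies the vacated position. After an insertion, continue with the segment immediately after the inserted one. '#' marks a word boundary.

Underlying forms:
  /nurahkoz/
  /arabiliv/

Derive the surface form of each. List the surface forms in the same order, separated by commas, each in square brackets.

/nurahkoz/:
  1 Final Obstruent Devoicing: [nurahkoz] → [nurahkos]
  2 Glottal Epenthesis: no change — [nurahkos]
/arabiliv/:
  1 Final Obstruent Devoicing: [arabiliv] → [arabilif]
  2 Glottal Epenthesis: [arabilif] → [harabilif]

[nurahkos], [harabilif]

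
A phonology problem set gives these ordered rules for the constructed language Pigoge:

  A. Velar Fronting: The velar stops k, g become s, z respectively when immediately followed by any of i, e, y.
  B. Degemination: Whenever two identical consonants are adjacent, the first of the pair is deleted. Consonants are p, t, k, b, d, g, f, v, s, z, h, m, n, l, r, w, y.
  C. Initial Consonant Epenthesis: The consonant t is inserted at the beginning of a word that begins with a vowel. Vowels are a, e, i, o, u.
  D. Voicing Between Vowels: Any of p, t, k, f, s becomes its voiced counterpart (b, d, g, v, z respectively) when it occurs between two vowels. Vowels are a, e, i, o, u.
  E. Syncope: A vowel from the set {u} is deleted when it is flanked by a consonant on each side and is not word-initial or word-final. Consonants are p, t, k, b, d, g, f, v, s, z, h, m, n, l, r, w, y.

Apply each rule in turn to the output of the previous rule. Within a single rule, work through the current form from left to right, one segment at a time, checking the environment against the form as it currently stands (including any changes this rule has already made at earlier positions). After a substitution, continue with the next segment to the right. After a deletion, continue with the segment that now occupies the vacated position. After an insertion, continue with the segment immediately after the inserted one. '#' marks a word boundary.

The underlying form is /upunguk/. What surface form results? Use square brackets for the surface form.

A Velar Fronting: no change — [upunguk]
B Degemination: no change — [upunguk]
C Initial Consonant Epenthesis: [upunguk] → [tupunguk]
D Voicing Between Vowels: [tupunguk] → [tubunguk]
E Syncope: [tubunguk] → [tbngk]

[tbngk]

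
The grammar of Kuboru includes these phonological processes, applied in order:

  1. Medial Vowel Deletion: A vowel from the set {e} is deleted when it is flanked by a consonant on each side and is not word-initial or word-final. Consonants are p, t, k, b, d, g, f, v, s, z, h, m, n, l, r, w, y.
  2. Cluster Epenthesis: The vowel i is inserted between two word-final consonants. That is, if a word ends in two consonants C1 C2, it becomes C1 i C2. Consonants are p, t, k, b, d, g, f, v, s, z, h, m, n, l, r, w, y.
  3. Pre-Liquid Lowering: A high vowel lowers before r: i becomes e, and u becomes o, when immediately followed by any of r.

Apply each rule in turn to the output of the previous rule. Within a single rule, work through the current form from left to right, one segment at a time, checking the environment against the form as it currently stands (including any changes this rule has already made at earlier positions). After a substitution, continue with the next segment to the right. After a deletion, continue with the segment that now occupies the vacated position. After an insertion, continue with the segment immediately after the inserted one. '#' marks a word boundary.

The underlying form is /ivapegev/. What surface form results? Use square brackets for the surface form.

1 Medial Vowel Deletion: [ivapegev] → [ivapgv]
2 Cluster Epenthesis: [ivapgv] → [ivapgiv]
3 Pre-Liquid Lowering: no change — [ivapgiv]

[ivapgiv]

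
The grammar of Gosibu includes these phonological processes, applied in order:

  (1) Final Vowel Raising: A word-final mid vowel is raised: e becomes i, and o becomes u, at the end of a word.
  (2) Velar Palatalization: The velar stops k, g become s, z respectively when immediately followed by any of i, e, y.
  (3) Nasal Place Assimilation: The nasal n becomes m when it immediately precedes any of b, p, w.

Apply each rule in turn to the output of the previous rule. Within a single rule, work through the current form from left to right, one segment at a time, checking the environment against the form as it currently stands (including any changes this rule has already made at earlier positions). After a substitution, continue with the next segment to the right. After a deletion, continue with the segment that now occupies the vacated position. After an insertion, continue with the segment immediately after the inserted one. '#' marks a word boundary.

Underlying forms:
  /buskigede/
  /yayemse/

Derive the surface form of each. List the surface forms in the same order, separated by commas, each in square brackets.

[bussizedi], [yayemsi]

/buskigede/:
  (1) Final Vowel Raising: [buskigede] → [buskigedi]
  (2) Velar Palatalization: [buskigedi] → [bussizedi]
  (3) Nasal Place Assimilation: no change — [bussizedi]
/yayemse/:
  (1) Final Vowel Raising: [yayemse] → [yayemsi]
  (2) Velar Palatalization: no change — [yayemsi]
  (3) Nasal Place Assimilation: no change — [yayemsi]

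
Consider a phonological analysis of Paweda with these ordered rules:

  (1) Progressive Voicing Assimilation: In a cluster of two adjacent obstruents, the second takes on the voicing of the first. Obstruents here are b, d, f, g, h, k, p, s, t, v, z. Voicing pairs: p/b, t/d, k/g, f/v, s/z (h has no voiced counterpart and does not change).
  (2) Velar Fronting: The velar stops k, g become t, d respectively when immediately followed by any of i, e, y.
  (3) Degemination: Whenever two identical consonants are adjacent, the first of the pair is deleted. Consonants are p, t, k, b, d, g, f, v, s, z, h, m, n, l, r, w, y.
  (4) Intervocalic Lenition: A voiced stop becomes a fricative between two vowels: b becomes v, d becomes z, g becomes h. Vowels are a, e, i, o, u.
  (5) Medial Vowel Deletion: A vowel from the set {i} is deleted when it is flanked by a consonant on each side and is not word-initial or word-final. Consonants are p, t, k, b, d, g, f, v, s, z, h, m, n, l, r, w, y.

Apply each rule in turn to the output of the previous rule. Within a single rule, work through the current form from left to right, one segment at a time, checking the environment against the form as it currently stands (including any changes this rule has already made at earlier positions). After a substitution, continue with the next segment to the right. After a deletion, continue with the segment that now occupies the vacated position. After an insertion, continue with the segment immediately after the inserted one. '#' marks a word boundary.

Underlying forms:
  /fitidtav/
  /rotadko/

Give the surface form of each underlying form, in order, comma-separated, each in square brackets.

/fitidtav/:
  (1) Progressive Voicing Assimilation: [fitidtav] → [fitiddav]
  (2) Velar Fronting: no change — [fitiddav]
  (3) Degemination: [fitiddav] → [fitidav]
  (4) Intervocalic Lenition: [fitidav] → [fitizav]
  (5) Medial Vowel Deletion: [fitizav] → [ftzav]
/rotadko/:
  (1) Progressive Voicing Assimilation: [rotadko] → [rotadgo]
  (2) Velar Fronting: no change — [rotadgo]
  (3) Degemination: no change — [rotadgo]
  (4) Intervocalic Lenition: no change — [rotadgo]
  (5) Medial Vowel Deletion: no change — [rotadgo]

[ftzav], [rotadgo]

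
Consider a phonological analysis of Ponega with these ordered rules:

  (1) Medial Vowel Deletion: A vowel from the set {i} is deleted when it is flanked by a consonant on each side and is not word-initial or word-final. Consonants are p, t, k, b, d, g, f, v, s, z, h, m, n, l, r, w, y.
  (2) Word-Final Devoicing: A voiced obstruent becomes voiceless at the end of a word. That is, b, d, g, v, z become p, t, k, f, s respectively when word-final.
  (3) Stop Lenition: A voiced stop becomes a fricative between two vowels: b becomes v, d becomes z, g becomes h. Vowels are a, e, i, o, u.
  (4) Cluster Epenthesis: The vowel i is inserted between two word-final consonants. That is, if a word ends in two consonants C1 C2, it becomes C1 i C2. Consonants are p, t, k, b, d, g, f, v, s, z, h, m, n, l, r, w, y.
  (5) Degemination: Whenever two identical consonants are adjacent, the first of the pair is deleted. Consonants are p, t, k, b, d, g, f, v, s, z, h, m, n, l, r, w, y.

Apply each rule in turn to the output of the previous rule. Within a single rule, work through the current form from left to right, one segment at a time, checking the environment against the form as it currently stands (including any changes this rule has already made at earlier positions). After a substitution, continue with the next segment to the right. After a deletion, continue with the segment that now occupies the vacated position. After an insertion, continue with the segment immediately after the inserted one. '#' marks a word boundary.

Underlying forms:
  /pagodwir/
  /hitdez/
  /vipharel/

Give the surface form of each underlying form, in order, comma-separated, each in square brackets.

/pagodwir/:
  (1) Medial Vowel Deletion: [pagodwir] → [pagodwr]
  (2) Word-Final Devoicing: no change — [pagodwr]
  (3) Stop Lenition: [pagodwr] → [pahodwr]
  (4) Cluster Epenthesis: [pahodwr] → [pahodwir]
  (5) Degemination: no change — [pahodwir]
/hitdez/:
  (1) Medial Vowel Deletion: [hitdez] → [htdez]
  (2) Word-Final Devoicing: [htdez] → [htdes]
  (3) Stop Lenition: no change — [htdes]
  (4) Cluster Epenthesis: no change — [htdes]
  (5) Degemination: no change — [htdes]
/vipharel/:
  (1) Medial Vowel Deletion: [vipharel] → [vpharel]
  (2) Word-Final Devoicing: no change — [vpharel]
  (3) Stop Lenition: no change — [vpharel]
  (4) Cluster Epenthesis: no change — [vpharel]
  (5) Degemination: no change — [vpharel]

[pahodwir], [htdes], [vpharel]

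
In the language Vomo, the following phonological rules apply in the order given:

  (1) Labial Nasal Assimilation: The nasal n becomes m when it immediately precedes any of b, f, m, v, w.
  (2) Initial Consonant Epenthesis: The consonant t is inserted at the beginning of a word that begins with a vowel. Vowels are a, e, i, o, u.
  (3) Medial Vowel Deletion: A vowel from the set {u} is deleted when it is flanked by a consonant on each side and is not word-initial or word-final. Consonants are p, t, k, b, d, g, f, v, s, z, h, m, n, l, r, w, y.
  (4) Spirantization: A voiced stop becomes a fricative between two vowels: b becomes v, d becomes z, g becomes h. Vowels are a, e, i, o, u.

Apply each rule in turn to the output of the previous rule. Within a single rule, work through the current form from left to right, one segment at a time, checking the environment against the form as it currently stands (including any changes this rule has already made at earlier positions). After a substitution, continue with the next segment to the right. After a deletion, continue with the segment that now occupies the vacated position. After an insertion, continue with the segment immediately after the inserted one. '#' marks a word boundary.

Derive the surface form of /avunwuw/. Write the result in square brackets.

[tavmww]

(1) Labial Nasal Assimilation: [avunwuw] → [avumwuw]
(2) Initial Consonant Epenthesis: [avumwuw] → [tavumwuw]
(3) Medial Vowel Deletion: [tavumwuw] → [tavmww]
(4) Spirantization: no change — [tavmww]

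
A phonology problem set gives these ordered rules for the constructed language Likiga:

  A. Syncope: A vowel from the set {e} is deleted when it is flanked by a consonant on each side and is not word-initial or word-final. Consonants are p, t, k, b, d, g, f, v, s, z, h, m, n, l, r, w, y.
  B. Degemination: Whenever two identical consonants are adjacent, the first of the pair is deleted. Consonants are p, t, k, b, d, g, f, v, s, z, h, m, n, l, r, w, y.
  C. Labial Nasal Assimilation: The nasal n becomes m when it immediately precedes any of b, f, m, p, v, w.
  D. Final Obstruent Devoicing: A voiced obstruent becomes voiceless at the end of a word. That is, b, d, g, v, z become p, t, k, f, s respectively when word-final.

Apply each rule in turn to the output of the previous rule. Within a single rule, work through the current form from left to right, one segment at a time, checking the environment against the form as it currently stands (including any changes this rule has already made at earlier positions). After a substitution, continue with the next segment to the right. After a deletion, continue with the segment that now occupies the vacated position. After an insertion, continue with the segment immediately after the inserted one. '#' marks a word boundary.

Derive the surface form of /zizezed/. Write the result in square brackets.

A Syncope: [zizezed] → [zizzd]
B Degemination: [zizzd] → [zizd]
C Labial Nasal Assimilation: no change — [zizd]
D Final Obstruent Devoicing: [zizd] → [zizt]

[zizt]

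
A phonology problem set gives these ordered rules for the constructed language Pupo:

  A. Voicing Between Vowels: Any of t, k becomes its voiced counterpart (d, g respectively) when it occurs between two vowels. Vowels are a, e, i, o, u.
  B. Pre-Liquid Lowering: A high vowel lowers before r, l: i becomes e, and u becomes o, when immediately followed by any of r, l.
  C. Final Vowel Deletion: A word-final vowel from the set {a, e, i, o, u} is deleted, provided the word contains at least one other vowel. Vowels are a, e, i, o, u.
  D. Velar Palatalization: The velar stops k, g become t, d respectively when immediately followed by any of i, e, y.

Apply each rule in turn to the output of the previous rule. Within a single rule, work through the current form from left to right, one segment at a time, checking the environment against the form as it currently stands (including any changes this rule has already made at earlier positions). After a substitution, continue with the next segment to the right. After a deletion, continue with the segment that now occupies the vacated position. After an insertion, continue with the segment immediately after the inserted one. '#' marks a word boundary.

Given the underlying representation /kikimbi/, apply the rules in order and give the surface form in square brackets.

[tidimb]

A Voicing Between Vowels: [kikimbi] → [kigimbi]
B Pre-Liquid Lowering: no change — [kigimbi]
C Final Vowel Deletion: [kigimbi] → [kigimb]
D Velar Palatalization: [kigimb] → [tidimb]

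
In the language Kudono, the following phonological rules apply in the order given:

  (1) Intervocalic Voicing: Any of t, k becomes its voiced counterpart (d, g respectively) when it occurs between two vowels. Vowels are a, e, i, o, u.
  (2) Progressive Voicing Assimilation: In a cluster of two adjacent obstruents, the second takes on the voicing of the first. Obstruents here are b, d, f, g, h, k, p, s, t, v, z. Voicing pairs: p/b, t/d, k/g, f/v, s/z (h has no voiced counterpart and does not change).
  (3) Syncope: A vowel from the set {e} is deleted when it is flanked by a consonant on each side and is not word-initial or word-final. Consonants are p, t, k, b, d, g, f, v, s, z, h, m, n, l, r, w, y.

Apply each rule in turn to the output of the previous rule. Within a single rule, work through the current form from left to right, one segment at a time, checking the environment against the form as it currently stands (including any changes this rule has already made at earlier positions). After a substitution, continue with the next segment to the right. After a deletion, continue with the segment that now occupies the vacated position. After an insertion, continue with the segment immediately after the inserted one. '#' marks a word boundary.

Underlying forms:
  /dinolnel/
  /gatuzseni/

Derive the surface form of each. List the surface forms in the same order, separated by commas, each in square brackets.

[dinolnl], [gaduzzni]

/dinolnel/:
  (1) Intervocalic Voicing: no change — [dinolnel]
  (2) Progressive Voicing Assimilation: no change — [dinolnel]
  (3) Syncope: [dinolnel] → [dinolnl]
/gatuzseni/:
  (1) Intervocalic Voicing: [gatuzseni] → [gaduzseni]
  (2) Progressive Voicing Assimilation: [gaduzseni] → [gaduzzeni]
  (3) Syncope: [gaduzzeni] → [gaduzzni]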